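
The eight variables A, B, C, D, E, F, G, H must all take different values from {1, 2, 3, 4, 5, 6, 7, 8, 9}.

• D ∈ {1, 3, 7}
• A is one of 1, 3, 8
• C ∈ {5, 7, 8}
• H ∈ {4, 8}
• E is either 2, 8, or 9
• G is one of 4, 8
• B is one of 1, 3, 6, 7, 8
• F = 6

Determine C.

F must be 6 (only option left). Strike 6 from B.
G and H share exactly the 2 values {4, 8}; by pigeonhole those values go to them, so strike 4, 8 from A, B, C, E.
A, B, D share exactly the 3 values {1, 3, 7}; by pigeonhole those values go to them, so strike 1, 3, 7 from C.
So C = 5.

5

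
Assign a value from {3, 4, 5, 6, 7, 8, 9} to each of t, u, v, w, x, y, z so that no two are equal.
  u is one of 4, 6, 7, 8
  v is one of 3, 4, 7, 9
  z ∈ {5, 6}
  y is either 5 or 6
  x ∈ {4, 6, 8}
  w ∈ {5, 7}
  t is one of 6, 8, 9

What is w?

The 7 variables together cover exactly {3, 4, 5, 6, 7, 8, 9} — 7 values for 7 variables — and 3 appears only in v's list, so v = 3.
The 6 still-open variables draw from only 6 values {4, 5, 6, 7, 8, 9}, so each is used; only t can be 9, hence t = 9.
The 2 variables y and z are confined to {5, 6}, which locks those values in; drop them from u, w, x.
So w = 7.

7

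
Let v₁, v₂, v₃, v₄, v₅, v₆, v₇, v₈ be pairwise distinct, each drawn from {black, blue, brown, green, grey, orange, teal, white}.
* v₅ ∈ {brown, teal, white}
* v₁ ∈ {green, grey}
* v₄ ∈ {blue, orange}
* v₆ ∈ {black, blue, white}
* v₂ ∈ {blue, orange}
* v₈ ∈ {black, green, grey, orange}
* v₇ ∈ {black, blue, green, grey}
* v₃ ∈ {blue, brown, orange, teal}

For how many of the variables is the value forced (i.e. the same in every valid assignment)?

1

The 2 variables v₂ and v₄ are confined to {blue, orange}, which locks those values in; drop them from v₃, v₆, v₇, v₈.
v₁, v₇, v₈ share exactly the 3 values {black, green, grey}; by pigeonhole those values go to them, so strike black, green, grey from v₆.
That leaves v₆ = white. Eliminate white elsewhere: v₅.
Determined: v₆=white. The other variables each still have more than one consistent value. That makes 1.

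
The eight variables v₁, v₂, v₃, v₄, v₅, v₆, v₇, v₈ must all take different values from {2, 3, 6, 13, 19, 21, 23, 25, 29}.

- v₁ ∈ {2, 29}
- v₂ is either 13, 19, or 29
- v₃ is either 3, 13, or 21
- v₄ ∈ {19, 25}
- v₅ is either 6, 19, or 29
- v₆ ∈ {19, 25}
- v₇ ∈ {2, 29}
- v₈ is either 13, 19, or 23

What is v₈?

23

v₁ and v₇ between them cover only {2, 29} — a naked pair. Remove those values from v₂, v₅.
The 2 variables v₄ and v₆ are confined to {19, 25}, which locks those values in; drop them from v₂, v₅, v₈.
v₂'s domain is down to {13}, so v₂ = 13. So v₃, v₈ can't be 13.
So v₈ = 23.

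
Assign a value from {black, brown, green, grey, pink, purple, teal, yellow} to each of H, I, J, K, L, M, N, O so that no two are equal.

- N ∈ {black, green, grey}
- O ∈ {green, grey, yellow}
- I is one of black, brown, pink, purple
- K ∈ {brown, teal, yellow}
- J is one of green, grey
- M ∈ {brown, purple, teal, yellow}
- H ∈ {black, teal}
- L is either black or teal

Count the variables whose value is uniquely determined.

4

Among the 8 variables, pink fits only I (and all 8 values in {black, brown, green, grey, pink, purple, teal, yellow} must be used), so I = pink.
The 7 still-open variables draw from only 7 values {black, brown, green, grey, purple, teal, yellow}, so each is used; only M can be purple, hence M = purple.
The 6 still-open variables together cover exactly {black, brown, green, grey, teal, yellow} — 6 values for 6 variables — and brown appears only in K's list, so K = brown.
Among the 5 still-open variables, yellow fits only O (and all 5 values in {black, green, grey, teal, yellow} must be used), so O = yellow.
The 2 variables H and L are confined to {black, teal}, which locks those values in; drop them from N.
Determined: I=pink, K=brown, M=purple, O=yellow. The other variables each still have more than one consistent value. That makes 4.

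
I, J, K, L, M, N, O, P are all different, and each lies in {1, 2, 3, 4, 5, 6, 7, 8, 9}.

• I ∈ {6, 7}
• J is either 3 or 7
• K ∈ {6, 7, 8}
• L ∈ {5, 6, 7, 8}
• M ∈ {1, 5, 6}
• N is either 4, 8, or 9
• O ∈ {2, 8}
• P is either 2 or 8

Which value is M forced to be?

O and P between them cover only {2, 8} — a naked pair. Remove those values from K, L, N.
The 2 variables I and K are confined to {6, 7}, which locks those values in; drop them from J, L, M.
J has just one choice, so J = 3.
L's domain is down to {5}, so L = 5. So M can't be 5.
So M = 1.

1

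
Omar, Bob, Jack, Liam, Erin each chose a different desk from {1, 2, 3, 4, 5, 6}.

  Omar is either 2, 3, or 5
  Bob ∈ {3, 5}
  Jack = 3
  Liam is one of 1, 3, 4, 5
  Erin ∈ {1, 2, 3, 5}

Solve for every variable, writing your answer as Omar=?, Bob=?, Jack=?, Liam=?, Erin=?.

Omar=2, Bob=5, Jack=3, Liam=4, Erin=1

Jack's domain is down to {3}, so Jack = 3. Strike 3 from Omar, Bob, Liam, Erin.
Bob has just one choice, so Bob = 5. Remove 5 from Omar, Liam, Erin.
Omar has just one choice, so Omar = 2. So Erin can't be 2.
Erin must be 1 (only option left). Strike 1 from Liam.
Liam has just one choice, so Liam = 4.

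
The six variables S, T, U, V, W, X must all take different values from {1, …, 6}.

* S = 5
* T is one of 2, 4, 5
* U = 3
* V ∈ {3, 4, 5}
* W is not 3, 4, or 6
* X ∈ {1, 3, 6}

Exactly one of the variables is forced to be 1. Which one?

W

S must be 5 (only option left). Remove 5 from T, V, W.
That leaves U = 3. So V, X can't be 3.
V has just one choice, so V = 4. So T can't be 4.
T's domain is down to {2}, so T = 2. Remove 2 from W.
So 1 goes to W.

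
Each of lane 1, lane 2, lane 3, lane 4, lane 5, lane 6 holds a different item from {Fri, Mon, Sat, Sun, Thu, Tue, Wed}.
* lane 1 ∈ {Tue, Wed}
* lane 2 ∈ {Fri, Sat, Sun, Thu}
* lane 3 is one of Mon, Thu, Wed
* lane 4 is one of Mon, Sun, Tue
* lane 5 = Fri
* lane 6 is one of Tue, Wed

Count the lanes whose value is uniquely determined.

lane 5 must be Fri (only option left). Strike Fri from lane 2.
The 2 variables lane 1 and lane 6 are confined to {Tue, Wed}, which locks those values in; drop them from lane 3, lane 4.
Determined: lane 5=Fri. The other lanes each still have more than one consistent value. That makes 1.

1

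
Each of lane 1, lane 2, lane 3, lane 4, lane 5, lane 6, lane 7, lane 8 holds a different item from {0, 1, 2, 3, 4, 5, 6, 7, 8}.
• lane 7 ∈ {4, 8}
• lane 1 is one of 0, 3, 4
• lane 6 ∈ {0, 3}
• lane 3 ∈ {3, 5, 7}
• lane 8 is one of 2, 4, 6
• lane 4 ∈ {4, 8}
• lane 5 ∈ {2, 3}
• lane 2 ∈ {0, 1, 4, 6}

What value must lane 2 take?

lane 4 and lane 7 between them cover only {4, 8} — a naked pair. Remove those values from lane 1, lane 2, lane 8.
The 2 variables lane 1 and lane 6 are confined to {0, 3}, which locks those values in; drop them from lane 2, lane 3, lane 5.
lane 5's domain is down to {2}, so lane 5 = 2. Eliminate 2 elsewhere: lane 8.
lane 8 must be 6 (only option left). Eliminate 6 elsewhere: lane 2.
So lane 2 = 1.

1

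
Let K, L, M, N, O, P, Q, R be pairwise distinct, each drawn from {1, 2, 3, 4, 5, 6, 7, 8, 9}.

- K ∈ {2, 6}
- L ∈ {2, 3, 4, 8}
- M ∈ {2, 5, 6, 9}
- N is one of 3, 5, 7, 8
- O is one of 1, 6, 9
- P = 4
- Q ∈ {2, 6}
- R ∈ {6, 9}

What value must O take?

P has just one choice, so P = 4. Strike 4 from L.
K and Q share exactly the 2 values {2, 6}; by pigeonhole those values go to them, so strike 2, 6 from L, M, O, R.
R's domain is down to {9}, so R = 9. Strike 9 from M, O.
So O = 1.

1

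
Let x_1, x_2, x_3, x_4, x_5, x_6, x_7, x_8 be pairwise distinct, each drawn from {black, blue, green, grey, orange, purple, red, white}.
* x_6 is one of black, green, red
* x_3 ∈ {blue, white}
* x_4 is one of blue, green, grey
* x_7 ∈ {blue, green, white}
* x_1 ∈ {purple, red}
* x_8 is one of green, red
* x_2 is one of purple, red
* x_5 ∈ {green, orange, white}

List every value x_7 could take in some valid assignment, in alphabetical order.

Among the 8 variables, black fits only x_6 (and all 8 values in {black, blue, green, grey, orange, purple, red, white} must be used), so x_6 = black.
The 7 still-open variables draw from only 7 values {blue, green, grey, orange, purple, red, white}, so each is used; only x_4 can be grey, hence x_4 = grey.
The 6 still-open variables together cover exactly {blue, green, orange, purple, red, white} — 6 values for 6 variables — and orange appears only in x_5's list, so x_5 = orange.
x_1 and x_2 share exactly the 2 values {purple, red}; by pigeonhole those values go to them, so strike purple, red from x_8.
That leaves x_8 = green. Eliminate green elsewhere: x_7.
No further eliminations apply; x_7 can still be any of blue, white.

blue, white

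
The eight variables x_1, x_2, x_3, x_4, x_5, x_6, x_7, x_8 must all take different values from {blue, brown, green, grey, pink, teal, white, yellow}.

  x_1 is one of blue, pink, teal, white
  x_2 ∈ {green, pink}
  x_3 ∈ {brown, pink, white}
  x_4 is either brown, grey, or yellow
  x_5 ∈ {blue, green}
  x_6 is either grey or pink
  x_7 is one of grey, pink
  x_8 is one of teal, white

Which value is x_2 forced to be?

The 8 variables draw from only 8 values {blue, brown, green, grey, pink, teal, white, yellow}, so each is used; only x_4 can be yellow, hence x_4 = yellow.
The 7 still-open variables draw from only 7 values {blue, brown, green, grey, pink, teal, white}, so each is used; only x_3 can be brown, hence x_3 = brown.
The 2 variables x_6 and x_7 are confined to {grey, pink}, which locks those values in; drop them from x_1, x_2.
So x_2 = green.

green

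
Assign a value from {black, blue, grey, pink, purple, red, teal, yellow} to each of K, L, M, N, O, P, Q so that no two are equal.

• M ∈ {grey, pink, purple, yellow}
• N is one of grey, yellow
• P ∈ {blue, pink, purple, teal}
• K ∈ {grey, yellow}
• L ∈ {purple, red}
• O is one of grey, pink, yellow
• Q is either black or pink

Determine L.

red

K and N between them cover only {grey, yellow} — a naked pair. Remove those values from M, O.
O must be pink (only option left). Strike pink from M, P, Q.
Q has just one choice, so Q = black.
M has just one choice, so M = purple. Eliminate purple elsewhere: L, P.
So L = red.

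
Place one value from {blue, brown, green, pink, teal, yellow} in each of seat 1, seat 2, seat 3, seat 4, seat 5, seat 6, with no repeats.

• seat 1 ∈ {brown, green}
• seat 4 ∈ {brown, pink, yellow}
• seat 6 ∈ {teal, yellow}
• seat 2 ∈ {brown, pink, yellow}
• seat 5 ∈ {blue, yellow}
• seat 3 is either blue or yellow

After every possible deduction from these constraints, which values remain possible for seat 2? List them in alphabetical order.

brown, pink

Among the 6 variables, green fits only seat 1 (and all 6 values in {blue, brown, green, pink, teal, yellow} must be used), so seat 1 = green.
The 5 still-open variables together cover exactly {blue, brown, pink, teal, yellow} — 5 values for 5 variables — and teal appears only in seat 6's list, so seat 6 = teal.
seat 3 and seat 5 between them cover only {blue, yellow} — a naked pair. Remove those values from seat 2, seat 4.
No further eliminations apply; seat 2 can still be any of brown, pink.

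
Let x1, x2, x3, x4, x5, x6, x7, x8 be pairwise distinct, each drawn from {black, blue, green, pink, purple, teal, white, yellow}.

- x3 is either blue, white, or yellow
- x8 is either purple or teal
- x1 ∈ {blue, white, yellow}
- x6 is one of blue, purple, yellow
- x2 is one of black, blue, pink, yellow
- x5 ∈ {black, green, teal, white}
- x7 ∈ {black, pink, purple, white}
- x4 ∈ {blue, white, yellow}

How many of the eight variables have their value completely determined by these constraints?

Among the 8 variables, green fits only x5 (and all 8 values in {black, blue, green, pink, purple, teal, white, yellow} must be used), so x5 = green.
The 7 still-open variables together cover exactly {black, blue, pink, purple, teal, white, yellow} — 7 values for 7 variables — and teal appears only in x8's list, so x8 = teal.
The 3 variables x1, x3, x4 are confined to {blue, white, yellow}, which locks those values in; drop them from x2, x6, x7.
x6's domain is down to {purple}, so x6 = purple. Remove purple from x7.
Determined: x5=green, x6=purple, x8=teal. The other variables each still have more than one consistent value. That makes 3.

3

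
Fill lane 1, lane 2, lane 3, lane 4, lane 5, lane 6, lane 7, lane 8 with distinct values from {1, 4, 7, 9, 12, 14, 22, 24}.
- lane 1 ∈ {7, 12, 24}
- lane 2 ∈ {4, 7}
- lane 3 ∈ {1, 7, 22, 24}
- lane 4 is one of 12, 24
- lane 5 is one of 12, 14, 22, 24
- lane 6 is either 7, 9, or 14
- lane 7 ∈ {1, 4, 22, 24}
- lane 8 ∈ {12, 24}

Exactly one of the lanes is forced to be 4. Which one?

lane 2

Among the 8 variables, 9 fits only lane 6 (and all 8 values in {1, 4, 7, 9, 12, 14, 22, 24} must be used), so lane 6 = 9.
Among the 7 still-open variables, 14 fits only lane 5 (and all 7 values in {1, 4, 7, 12, 14, 22, 24} must be used), so lane 5 = 14.
lane 4 and lane 8 between them cover only {12, 24} — a naked pair. Remove those values from lane 1, lane 3, lane 7.
lane 1 must be 7 (only option left). Strike 7 from lane 2, lane 3.
So 4 goes to lane 2.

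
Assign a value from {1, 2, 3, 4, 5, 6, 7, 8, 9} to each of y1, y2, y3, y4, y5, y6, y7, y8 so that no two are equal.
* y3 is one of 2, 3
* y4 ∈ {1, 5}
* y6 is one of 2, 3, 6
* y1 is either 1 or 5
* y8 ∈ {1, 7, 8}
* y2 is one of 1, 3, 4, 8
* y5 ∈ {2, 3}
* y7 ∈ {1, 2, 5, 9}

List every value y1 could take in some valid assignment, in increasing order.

1, 5

The 2 variables y1 and y4 are confined to {1, 5}, which locks those values in; drop them from y2, y7, y8.
y3 and y5 share exactly the 2 values {2, 3}; by pigeonhole those values go to them, so strike 2, 3 from y2, y6, y7.
y6 must be 6 (only option left).
y7's domain is down to {9}, so y7 = 9.
No further eliminations apply; y1 can still be any of 1, 5.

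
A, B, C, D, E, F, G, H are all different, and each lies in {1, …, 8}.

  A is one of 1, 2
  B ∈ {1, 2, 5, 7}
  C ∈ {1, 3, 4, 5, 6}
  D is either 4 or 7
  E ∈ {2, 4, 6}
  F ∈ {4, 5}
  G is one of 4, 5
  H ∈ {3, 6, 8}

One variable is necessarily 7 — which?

D

Among the 8 variables, 8 fits only H (and all 8 values in {1, 2, 3, 4, 5, 6, 7, 8} must be used), so H = 8.
Among the 7 still-open variables, 3 fits only C (and all 7 values in {1, 2, 3, 4, 5, 6, 7} must be used), so C = 3.
Among the 6 still-open variables, 6 fits only E (and all 6 values in {1, 2, 4, 5, 6, 7} must be used), so E = 6.
F and G share exactly the 2 values {4, 5}; by pigeonhole those values go to them, so strike 4, 5 from B, D.
So 7 goes to D.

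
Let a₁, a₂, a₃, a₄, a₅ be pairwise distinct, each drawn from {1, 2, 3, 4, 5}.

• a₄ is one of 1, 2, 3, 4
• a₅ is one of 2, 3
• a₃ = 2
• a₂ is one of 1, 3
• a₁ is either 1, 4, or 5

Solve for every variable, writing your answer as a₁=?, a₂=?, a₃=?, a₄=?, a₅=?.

a₁=5, a₂=1, a₃=2, a₄=4, a₅=3

a₃ must be 2 (only option left). Remove 2 from a₄, a₅.
That leaves a₅ = 3. Eliminate 3 elsewhere: a₂, a₄.
a₂ must be 1 (only option left). Strike 1 from a₁, a₄.
a₄ must be 4 (only option left). Strike 4 from a₁.
a₁ has just one choice, so a₁ = 5.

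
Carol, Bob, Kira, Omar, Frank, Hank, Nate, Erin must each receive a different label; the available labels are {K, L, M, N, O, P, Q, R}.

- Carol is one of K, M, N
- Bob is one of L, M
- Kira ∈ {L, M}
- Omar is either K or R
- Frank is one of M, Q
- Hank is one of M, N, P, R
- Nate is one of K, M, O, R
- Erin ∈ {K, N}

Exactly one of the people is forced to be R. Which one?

Omar

The 8 variables draw from only 8 values {K, L, M, N, O, P, Q, R}, so each is used; only Nate can be O, hence Nate = O.
The 7 still-open variables draw from only 7 values {K, L, M, N, P, Q, R}, so each is used; only Hank can be P, hence Hank = P.
The 6 still-open variables together cover exactly {K, L, M, N, Q, R} — 6 values for 6 variables — and Q appears only in Frank's list, so Frank = Q.
The 5 still-open variables draw from only 5 values {K, L, M, N, R}, so each is used; only Omar can be R, hence Omar = R.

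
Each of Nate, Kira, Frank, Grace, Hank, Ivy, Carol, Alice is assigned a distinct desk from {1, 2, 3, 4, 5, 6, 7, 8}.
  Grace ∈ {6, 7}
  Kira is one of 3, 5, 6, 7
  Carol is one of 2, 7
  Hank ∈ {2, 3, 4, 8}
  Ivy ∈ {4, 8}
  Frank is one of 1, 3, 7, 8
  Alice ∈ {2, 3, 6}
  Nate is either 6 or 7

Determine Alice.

3

The 8 variables together cover exactly {1, 2, 3, 4, 5, 6, 7, 8} — 8 values for 8 variables — and 1 appears only in Frank's list, so Frank = 1.
The 7 still-open variables draw from only 7 values {2, 3, 4, 5, 6, 7, 8}, so each is used; only Kira can be 5, hence Kira = 5.
Nate and Grace share exactly the 2 values {6, 7}; by pigeonhole those values go to them, so strike 6, 7 from Carol, Alice.
Carol has just one choice, so Carol = 2. Strike 2 from Hank, Alice.
So Alice = 3.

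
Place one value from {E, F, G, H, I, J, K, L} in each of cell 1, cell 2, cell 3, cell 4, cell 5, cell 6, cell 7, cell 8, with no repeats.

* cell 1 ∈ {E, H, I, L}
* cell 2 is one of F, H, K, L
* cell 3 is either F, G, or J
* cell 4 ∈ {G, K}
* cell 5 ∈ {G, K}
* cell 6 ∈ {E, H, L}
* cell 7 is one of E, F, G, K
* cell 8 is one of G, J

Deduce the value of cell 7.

The 8 variables draw from only 8 values {E, F, G, H, I, J, K, L}, so each is used; only cell 1 can be I, hence cell 1 = I.
The 2 variables cell 4 and cell 5 are confined to {G, K}, which locks those values in; drop them from cell 2, cell 3, cell 7, cell 8.
cell 8's domain is down to {J}, so cell 8 = J. Strike J from cell 3.
cell 3's domain is down to {F}, so cell 3 = F. Strike F from cell 2, cell 7.
So cell 7 = E.

E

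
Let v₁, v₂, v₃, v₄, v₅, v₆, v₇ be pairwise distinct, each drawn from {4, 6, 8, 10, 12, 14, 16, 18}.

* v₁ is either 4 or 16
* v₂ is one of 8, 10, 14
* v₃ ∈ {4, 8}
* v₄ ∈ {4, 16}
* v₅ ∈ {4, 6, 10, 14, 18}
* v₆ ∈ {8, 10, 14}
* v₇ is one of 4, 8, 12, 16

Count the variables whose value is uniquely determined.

The 2 variables v₁ and v₄ are confined to {4, 16}, which locks those values in; drop them from v₃, v₅, v₇.
v₃'s domain is down to {8}, so v₃ = 8. Strike 8 from v₂, v₆, v₇.
v₇'s domain is down to {12}, so v₇ = 12.
v₂ and v₆ share exactly the 2 values {10, 14}; by pigeonhole those values go to them, so strike 10, 14 from v₅.
Determined: v₃=8, v₇=12. The other variables each still have more than one consistent value. That makes 2.

2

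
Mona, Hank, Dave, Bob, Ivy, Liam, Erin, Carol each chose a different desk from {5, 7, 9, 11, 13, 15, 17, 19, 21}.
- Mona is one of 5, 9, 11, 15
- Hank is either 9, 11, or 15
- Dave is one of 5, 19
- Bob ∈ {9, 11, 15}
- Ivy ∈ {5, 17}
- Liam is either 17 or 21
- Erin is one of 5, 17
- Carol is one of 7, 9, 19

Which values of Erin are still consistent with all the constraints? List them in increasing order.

Among the 8 variables, 7 fits only Carol (and all 8 values in {5, 7, 9, 11, 15, 17, 19, 21} must be used), so Carol = 7.
The 7 still-open variables together cover exactly {5, 9, 11, 15, 17, 19, 21} — 7 values for 7 variables — and 19 appears only in Dave's list, so Dave = 19.
Among the 6 still-open variables, 21 fits only Liam (and all 6 values in {5, 9, 11, 15, 17, 21} must be used), so Liam = 21.
Ivy and Erin share exactly the 2 values {5, 17}; by pigeonhole those values go to them, so strike 5, 17 from Mona.
No further eliminations apply; Erin can still be any of 5, 17.

5, 17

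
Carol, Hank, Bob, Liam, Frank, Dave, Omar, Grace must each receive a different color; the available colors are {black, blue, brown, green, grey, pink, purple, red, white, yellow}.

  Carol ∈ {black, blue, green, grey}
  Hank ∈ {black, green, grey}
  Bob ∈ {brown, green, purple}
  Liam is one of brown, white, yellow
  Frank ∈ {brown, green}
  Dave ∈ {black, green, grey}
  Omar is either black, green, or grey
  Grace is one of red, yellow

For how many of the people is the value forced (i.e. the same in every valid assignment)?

Hank, Dave, Omar between them cover only {black, green, grey} — a naked triple. Remove those values from Carol, Bob, Frank.
That leaves Carol = blue.
Frank must be brown (only option left). So Bob, Liam can't be brown.
That leaves Bob = purple.
Determined: Carol=blue, Bob=purple, Frank=brown. The other people each still have more than one consistent value. That makes 3.

3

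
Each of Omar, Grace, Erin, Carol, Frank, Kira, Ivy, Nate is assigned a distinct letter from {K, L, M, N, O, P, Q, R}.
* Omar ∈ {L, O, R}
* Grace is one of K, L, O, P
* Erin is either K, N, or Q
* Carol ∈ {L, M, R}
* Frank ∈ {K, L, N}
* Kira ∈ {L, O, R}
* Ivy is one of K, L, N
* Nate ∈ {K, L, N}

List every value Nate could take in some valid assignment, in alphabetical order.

K, L, N

Among the 8 variables, M fits only Carol (and all 8 values in {K, L, M, N, O, P, Q, R} must be used), so Carol = M.
The 7 still-open variables draw from only 7 values {K, L, N, O, P, Q, R}, so each is used; only Grace can be P, hence Grace = P.
Among the 6 still-open variables, Q fits only Erin (and all 6 values in {K, L, N, O, Q, R} must be used), so Erin = Q.
Frank, Ivy, Nate share exactly the 3 values {K, L, N}; by pigeonhole those values go to them, so strike K, L, N from Omar, Kira.
No further eliminations apply; Nate can still be any of K, L, N.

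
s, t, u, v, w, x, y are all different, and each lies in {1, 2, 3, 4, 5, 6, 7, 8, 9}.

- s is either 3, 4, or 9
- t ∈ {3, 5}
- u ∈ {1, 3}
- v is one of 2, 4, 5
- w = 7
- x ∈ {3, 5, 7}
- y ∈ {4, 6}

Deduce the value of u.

1

w has just one choice, so w = 7. Strike 7 from x.
t and x between them cover only {3, 5} — a naked pair. Remove those values from s, u, v.
So u = 1.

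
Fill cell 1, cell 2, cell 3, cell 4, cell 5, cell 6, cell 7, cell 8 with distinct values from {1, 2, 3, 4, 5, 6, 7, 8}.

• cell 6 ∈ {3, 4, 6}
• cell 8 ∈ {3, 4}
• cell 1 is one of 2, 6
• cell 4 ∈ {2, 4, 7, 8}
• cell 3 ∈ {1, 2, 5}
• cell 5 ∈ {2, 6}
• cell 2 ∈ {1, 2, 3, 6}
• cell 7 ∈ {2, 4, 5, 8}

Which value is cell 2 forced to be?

The 8 variables draw from only 8 values {1, 2, 3, 4, 5, 6, 7, 8}, so each is used; only cell 4 can be 7, hence cell 4 = 7.
The 7 still-open variables draw from only 7 values {1, 2, 3, 4, 5, 6, 8}, so each is used; only cell 7 can be 8, hence cell 7 = 8.
The 6 still-open variables draw from only 6 values {1, 2, 3, 4, 5, 6}, so each is used; only cell 3 can be 5, hence cell 3 = 5.
The 5 still-open variables draw from only 5 values {1, 2, 3, 4, 6}, so each is used; only cell 2 can be 1, hence cell 2 = 1.

1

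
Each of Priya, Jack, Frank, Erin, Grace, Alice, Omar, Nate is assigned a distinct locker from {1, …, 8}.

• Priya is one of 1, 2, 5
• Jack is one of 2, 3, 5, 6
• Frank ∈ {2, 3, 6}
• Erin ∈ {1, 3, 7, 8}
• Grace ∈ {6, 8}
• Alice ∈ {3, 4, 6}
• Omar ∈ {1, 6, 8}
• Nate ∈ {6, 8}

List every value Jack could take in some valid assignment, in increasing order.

Among the 8 variables, 4 fits only Alice (and all 8 values in {1, 2, 3, 4, 5, 6, 7, 8} must be used), so Alice = 4.
Among the 7 still-open variables, 7 fits only Erin (and all 7 values in {1, 2, 3, 5, 6, 7, 8} must be used), so Erin = 7.
Grace and Nate share exactly the 2 values {6, 8}; by pigeonhole those values go to them, so strike 6, 8 from Jack, Frank, Omar.
That leaves Omar = 1. Strike 1 from Priya.
No further eliminations apply; Jack can still be any of 2, 3, 5.

2, 3, 5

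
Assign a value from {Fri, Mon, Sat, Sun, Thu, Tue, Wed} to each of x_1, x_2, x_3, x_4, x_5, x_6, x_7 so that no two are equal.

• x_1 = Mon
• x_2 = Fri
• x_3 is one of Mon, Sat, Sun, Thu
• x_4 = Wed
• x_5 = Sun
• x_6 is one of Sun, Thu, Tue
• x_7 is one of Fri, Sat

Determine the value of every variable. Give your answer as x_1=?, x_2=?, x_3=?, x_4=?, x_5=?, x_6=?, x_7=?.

x_1's domain is down to {Mon}, so x_1 = Mon. Eliminate Mon elsewhere: x_3.
x_2's domain is down to {Fri}, so x_2 = Fri. So x_7 can't be Fri.
That leaves x_4 = Wed.
x_5 must be Sun (only option left). Remove Sun from x_3, x_6.
x_7 must be Sat (only option left). Strike Sat from x_3.
That leaves x_3 = Thu. Strike Thu from x_6.
x_6 must be Tue (only option left).

x_1=Mon, x_2=Fri, x_3=Thu, x_4=Wed, x_5=Sun, x_6=Tue, x_7=Sat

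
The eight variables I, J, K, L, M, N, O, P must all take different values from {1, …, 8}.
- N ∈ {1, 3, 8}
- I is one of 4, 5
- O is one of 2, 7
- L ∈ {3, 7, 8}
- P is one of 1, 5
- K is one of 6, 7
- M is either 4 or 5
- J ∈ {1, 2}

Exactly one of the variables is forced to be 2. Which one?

J

The 8 variables together cover exactly {1, 2, 3, 4, 5, 6, 7, 8} — 8 values for 8 variables — and 6 appears only in K's list, so K = 6.
I and M share exactly the 2 values {4, 5}; by pigeonhole those values go to them, so strike 4, 5 from P.
P must be 1 (only option left). Remove 1 from J, N.
So 2 goes to J.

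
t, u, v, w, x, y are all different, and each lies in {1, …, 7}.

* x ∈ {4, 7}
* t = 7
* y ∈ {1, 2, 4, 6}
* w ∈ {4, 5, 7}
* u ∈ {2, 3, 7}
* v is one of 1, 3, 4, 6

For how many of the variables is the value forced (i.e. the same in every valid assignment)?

3

t must be 7 (only option left). Remove 7 from u, w, x.
x's domain is down to {4}, so x = 4. Eliminate 4 elsewhere: v, w, y.
w's domain is down to {5}, so w = 5.
Determined: t=7, w=5, x=4. The other variables each still have more than one consistent value. That makes 3.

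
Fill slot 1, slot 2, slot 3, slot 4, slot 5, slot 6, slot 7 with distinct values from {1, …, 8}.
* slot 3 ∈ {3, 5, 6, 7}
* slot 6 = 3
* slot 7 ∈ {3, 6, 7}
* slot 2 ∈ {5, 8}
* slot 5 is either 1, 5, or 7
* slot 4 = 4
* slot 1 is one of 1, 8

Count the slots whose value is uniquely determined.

slot 4 must be 4 (only option left).
That leaves slot 6 = 3. Remove 3 from slot 3, slot 7.
Determined: slot 4=4, slot 6=3. The other slots each still have more than one consistent value. That makes 2.

2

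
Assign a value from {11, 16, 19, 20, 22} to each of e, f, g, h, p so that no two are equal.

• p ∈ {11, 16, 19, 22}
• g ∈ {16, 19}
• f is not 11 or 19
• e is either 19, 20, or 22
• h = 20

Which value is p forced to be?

11

h must be 20 (only option left). So e, f can't be 20.
The 4 still-open variables draw from only 4 values {11, 16, 19, 22}, so each is used; only p can be 11, hence p = 11.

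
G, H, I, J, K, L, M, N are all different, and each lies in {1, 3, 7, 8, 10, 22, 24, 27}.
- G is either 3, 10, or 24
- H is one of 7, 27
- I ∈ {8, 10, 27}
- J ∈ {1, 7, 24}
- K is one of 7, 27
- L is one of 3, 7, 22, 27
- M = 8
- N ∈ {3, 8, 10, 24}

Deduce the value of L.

M's domain is down to {8}, so M = 8. So I, N can't be 8.
The 7 still-open variables together cover exactly {1, 3, 7, 10, 22, 24, 27} — 7 values for 7 variables — and 1 appears only in J's list, so J = 1.
The 6 still-open variables draw from only 6 values {3, 7, 10, 22, 24, 27}, so each is used; only L can be 22, hence L = 22.

22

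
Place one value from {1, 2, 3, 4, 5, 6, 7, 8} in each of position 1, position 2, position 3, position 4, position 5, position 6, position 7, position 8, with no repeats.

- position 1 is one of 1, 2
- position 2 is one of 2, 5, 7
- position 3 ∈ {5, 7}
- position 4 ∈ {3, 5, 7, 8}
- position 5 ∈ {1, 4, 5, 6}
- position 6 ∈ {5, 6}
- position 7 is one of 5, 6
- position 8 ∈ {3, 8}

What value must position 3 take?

The 8 variables draw from only 8 values {1, 2, 3, 4, 5, 6, 7, 8}, so each is used; only position 5 can be 4, hence position 5 = 4.
The 7 still-open variables draw from only 7 values {1, 2, 3, 5, 6, 7, 8}, so each is used; only position 1 can be 1, hence position 1 = 1.
The 6 still-open variables draw from only 6 values {2, 3, 5, 6, 7, 8}, so each is used; only position 2 can be 2, hence position 2 = 2.
position 6 and position 7 between them cover only {5, 6} — a naked pair. Remove those values from position 3, position 4.
So position 3 = 7.

7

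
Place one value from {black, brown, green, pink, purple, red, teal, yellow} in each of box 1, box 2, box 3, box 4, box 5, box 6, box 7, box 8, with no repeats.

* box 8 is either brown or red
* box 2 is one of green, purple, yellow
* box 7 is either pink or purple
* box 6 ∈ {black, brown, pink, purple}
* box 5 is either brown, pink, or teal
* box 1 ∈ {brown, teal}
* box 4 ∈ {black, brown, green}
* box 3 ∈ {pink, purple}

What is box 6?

black

Among the 8 variables, red fits only box 8 (and all 8 values in {black, brown, green, pink, purple, red, teal, yellow} must be used), so box 8 = red.
The 7 still-open variables draw from only 7 values {black, brown, green, pink, purple, teal, yellow}, so each is used; only box 2 can be yellow, hence box 2 = yellow.
The 6 still-open variables together cover exactly {black, brown, green, pink, purple, teal} — 6 values for 6 variables — and green appears only in box 4's list, so box 4 = green.
The 5 still-open variables draw from only 5 values {black, brown, pink, purple, teal}, so each is used; only box 6 can be black, hence box 6 = black.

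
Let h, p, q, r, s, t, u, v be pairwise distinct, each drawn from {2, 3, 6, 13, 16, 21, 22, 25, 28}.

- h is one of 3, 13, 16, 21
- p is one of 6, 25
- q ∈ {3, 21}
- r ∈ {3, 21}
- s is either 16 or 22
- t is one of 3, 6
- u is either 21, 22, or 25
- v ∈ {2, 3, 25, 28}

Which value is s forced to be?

q and r between them cover only {3, 21} — a naked pair. Remove those values from h, t, u, v.
t must be 6 (only option left). Remove 6 from p.
p must be 25 (only option left). Eliminate 25 elsewhere: u, v.
That leaves u = 22. So s can't be 22.
So s = 16.

16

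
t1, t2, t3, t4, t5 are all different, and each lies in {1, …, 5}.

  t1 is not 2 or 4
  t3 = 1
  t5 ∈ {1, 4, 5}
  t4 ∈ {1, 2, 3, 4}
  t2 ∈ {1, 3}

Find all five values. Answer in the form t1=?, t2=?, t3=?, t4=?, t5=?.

t1=5, t2=3, t3=1, t4=2, t5=4

t3's domain is down to {1}, so t3 = 1. Eliminate 1 elsewhere: t1, t2, t4, t5.
That leaves t2 = 3. Eliminate 3 elsewhere: t1, t4.
t1's domain is down to {5}, so t1 = 5. Strike 5 from t5.
That leaves t5 = 4. So t4 can't be 4.
That leaves t4 = 2.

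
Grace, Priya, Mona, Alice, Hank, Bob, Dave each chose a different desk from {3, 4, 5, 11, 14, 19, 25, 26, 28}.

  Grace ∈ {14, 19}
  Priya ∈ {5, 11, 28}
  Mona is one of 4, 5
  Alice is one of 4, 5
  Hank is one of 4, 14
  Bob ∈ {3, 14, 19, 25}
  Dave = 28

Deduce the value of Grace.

Dave has just one choice, so Dave = 28. Eliminate 28 elsewhere: Priya.
Mona and Alice share exactly the 2 values {4, 5}; by pigeonhole those values go to them, so strike 4, 5 from Priya, Hank.
Priya must be 11 (only option left).
Hank must be 14 (only option left). Remove 14 from Grace, Bob.
So Grace = 19.

19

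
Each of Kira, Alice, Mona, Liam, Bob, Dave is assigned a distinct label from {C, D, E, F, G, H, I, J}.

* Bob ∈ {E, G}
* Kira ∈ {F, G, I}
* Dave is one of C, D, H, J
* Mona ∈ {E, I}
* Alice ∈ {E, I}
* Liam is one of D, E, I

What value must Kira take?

The 2 variables Alice and Mona are confined to {E, I}, which locks those values in; drop them from Kira, Liam, Bob.
That leaves Liam = D. So Dave can't be D.
Bob must be G (only option left). Eliminate G elsewhere: Kira.
So Kira = F.

F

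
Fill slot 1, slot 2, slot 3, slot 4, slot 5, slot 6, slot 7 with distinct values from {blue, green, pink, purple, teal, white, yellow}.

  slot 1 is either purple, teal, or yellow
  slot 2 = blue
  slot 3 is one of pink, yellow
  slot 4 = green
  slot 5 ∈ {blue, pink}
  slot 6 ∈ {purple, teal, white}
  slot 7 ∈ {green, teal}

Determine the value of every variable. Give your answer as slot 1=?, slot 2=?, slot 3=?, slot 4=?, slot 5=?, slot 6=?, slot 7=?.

slot 1=purple, slot 2=blue, slot 3=yellow, slot 4=green, slot 5=pink, slot 6=white, slot 7=teal

slot 2 has just one choice, so slot 2 = blue. Eliminate blue elsewhere: slot 5.
slot 4 must be green (only option left). Eliminate green elsewhere: slot 7.
slot 5's domain is down to {pink}, so slot 5 = pink. Eliminate pink elsewhere: slot 3.
slot 7 must be teal (only option left). Remove teal from slot 1, slot 6.
slot 3 must be yellow (only option left). Remove yellow from slot 1.
slot 1 must be purple (only option left). Eliminate purple elsewhere: slot 6.
slot 6's domain is down to {white}, so slot 6 = white.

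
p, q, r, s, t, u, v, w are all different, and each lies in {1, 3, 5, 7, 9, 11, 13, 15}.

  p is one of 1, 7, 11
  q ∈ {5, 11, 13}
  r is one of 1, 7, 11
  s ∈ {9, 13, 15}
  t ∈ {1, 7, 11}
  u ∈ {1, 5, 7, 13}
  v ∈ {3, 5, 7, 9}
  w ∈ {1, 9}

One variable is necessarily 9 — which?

The 8 variables together cover exactly {1, 3, 5, 7, 9, 11, 13, 15} — 8 values for 8 variables — and 3 appears only in v's list, so v = 3.
Among the 7 still-open variables, 15 fits only s (and all 7 values in {1, 5, 7, 9, 11, 13, 15} must be used), so s = 15.
The 6 still-open variables together cover exactly {1, 5, 7, 9, 11, 13} — 6 values for 6 variables — and 9 appears only in w's list, so w = 9.

w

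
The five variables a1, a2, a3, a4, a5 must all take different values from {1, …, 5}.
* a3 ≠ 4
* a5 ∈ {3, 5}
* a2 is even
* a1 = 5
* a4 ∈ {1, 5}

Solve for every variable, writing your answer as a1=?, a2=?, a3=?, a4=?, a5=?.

a1's domain is down to {5}, so a1 = 5. Remove 5 from a3, a4, a5.
That leaves a4 = 1. Strike 1 from a3.
a5's domain is down to {3}, so a5 = 3. So a3 can't be 3.
That leaves a3 = 2. Eliminate 2 elsewhere: a2.
a2 has just one choice, so a2 = 4.

a1=5, a2=4, a3=2, a4=1, a5=3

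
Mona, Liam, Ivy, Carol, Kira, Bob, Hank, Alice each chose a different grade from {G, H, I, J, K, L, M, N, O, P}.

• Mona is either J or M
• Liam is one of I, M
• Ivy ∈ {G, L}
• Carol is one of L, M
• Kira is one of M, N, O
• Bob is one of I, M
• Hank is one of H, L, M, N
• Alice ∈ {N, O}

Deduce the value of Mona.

Among the 8 variables, G fits only Ivy (and all 8 values in {G, H, I, J, L, M, N, O} must be used), so Ivy = G.
Among the 7 still-open variables, H fits only Hank (and all 7 values in {H, I, J, L, M, N, O} must be used), so Hank = H.
The 6 still-open variables together cover exactly {I, J, L, M, N, O} — 6 values for 6 variables — and J appears only in Mona's list, so Mona = J.

J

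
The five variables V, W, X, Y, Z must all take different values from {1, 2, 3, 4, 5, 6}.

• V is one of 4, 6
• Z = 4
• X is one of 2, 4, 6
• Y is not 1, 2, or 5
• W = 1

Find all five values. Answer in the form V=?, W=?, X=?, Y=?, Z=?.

V=6, W=1, X=2, Y=3, Z=4

W's domain is down to {1}, so W = 1.
Z's domain is down to {4}, so Z = 4. Strike 4 from V, X, Y.
V must be 6 (only option left). Remove 6 from X, Y.
X has just one choice, so X = 2.
Y has just one choice, so Y = 3.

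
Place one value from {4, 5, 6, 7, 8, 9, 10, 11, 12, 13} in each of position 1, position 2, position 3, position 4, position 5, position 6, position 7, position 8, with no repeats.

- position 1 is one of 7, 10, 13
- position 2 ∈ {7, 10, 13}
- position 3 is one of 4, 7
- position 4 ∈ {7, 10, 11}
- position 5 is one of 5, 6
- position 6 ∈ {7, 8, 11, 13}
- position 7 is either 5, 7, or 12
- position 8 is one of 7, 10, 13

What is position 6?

8

The 3 variables position 1, position 2, position 8 are confined to {7, 10, 13}, which locks those values in; drop them from position 3, position 4, position 6, position 7.
That leaves position 3 = 4.
position 4 must be 11 (only option left). Eliminate 11 elsewhere: position 6.
So position 6 = 8.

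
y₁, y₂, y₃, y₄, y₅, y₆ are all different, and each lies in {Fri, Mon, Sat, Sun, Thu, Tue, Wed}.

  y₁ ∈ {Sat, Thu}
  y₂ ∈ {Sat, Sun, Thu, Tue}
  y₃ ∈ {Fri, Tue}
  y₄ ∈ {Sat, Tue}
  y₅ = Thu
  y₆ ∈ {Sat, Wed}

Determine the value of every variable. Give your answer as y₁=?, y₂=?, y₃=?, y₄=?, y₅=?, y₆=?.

y₁=Sat, y₂=Sun, y₃=Fri, y₄=Tue, y₅=Thu, y₆=Wed

y₅'s domain is down to {Thu}, so y₅ = Thu. Strike Thu from y₁, y₂.
That leaves y₁ = Sat. Remove Sat from y₂, y₄, y₆.
y₄ must be Tue (only option left). So y₂, y₃ can't be Tue.
That leaves y₆ = Wed.
That leaves y₂ = Sun.
That leaves y₃ = Fri.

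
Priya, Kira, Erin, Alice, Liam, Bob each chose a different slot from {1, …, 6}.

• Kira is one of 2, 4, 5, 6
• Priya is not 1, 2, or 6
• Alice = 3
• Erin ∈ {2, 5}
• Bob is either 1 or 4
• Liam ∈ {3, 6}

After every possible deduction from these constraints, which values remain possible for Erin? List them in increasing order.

Alice's domain is down to {3}, so Alice = 3. So Priya, Liam can't be 3.
That leaves Liam = 6. So Kira can't be 6.
The 4 still-open variables together cover exactly {1, 2, 4, 5} — 4 values for 4 variables — and 1 appears only in Bob's list, so Bob = 1.
No further eliminations apply; Erin can still be any of 2, 5.

2, 5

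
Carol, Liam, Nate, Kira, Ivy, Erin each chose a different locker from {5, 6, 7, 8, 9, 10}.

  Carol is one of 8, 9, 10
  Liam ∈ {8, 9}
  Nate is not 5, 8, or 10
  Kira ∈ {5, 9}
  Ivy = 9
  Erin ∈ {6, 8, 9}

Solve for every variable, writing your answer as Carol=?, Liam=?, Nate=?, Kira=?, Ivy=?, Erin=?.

Carol=10, Liam=8, Nate=7, Kira=5, Ivy=9, Erin=6

Ivy's domain is down to {9}, so Ivy = 9. Remove 9 from Carol, Liam, Nate, Kira, Erin.
Liam must be 8 (only option left). Remove 8 from Carol, Erin.
That leaves Kira = 5.
That leaves Erin = 6. So Nate can't be 6.
Carol's domain is down to {10}, so Carol = 10.
Nate must be 7 (only option left).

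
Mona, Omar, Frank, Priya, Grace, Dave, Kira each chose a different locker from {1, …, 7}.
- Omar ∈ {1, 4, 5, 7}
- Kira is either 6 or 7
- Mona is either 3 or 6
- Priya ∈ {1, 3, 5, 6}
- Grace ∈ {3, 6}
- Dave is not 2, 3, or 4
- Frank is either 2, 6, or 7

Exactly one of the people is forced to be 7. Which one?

Kira

The 7 variables together cover exactly {1, 2, 3, 4, 5, 6, 7} — 7 values for 7 variables — and 2 appears only in Frank's list, so Frank = 2.
The 6 still-open variables draw from only 6 values {1, 3, 4, 5, 6, 7}, so each is used; only Omar can be 4, hence Omar = 4.
The 2 variables Mona and Grace are confined to {3, 6}, which locks those values in; drop them from Priya, Dave, Kira.
So 7 goes to Kira.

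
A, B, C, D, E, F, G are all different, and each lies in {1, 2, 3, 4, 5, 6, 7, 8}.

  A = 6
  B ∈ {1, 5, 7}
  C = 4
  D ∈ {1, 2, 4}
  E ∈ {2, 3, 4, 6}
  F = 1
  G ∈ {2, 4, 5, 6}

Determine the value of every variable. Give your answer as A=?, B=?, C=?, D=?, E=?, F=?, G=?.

A has just one choice, so A = 6. Remove 6 from E, G.
C has just one choice, so C = 4. Strike 4 from D, E, G.
F's domain is down to {1}, so F = 1. Remove 1 from B, D.
D must be 2 (only option left). Strike 2 from E, G.
That leaves E = 3.
That leaves G = 5. Eliminate 5 elsewhere: B.
B's domain is down to {7}, so B = 7.

A=6, B=7, C=4, D=2, E=3, F=1, G=5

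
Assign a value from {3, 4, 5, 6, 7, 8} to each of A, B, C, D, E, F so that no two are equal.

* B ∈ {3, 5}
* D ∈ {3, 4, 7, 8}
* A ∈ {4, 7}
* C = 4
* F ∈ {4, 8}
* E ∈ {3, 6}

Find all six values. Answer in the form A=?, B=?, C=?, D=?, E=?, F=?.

C's domain is down to {4}, so C = 4. Eliminate 4 elsewhere: A, D, F.
F has just one choice, so F = 8. Eliminate 8 elsewhere: D.
A must be 7 (only option left). Remove 7 from D.
D has just one choice, so D = 3. Eliminate 3 elsewhere: B, E.
That leaves E = 6.
B has just one choice, so B = 5.

A=7, B=5, C=4, D=3, E=6, F=8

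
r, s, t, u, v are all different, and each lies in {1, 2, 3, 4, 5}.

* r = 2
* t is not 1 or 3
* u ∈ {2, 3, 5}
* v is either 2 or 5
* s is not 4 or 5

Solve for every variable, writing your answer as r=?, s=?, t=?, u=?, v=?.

r must be 2 (only option left). Remove 2 from s, t, u, v.
v must be 5 (only option left). Remove 5 from t, u.
t has just one choice, so t = 4.
That leaves u = 3. Remove 3 from s.
s must be 1 (only option left).

r=2, s=1, t=4, u=3, v=5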